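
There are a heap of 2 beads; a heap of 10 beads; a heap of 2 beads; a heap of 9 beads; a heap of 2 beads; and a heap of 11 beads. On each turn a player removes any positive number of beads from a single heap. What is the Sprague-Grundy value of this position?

Compute the nim-sum pairwise:
2 ⊕ 10 = 8
8 ⊕ 2 = 10
10 ⊕ 9 = 3
3 ⊕ 2 = 1
1 ⊕ 11 = 10

10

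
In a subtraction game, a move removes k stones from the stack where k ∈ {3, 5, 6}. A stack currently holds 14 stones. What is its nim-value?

Compute g(0), g(1), … for moves {3, 5, 6}:
g(0) = mex{} = 0
g(1) = mex{} = 0
g(2) = mex{} = 0
g(3) = mex{0} = 1
g(4) = mex{0} = 1
g(5) = mex{0} = 1
g(6) = mex{0,1} = 2
g(7) = mex{0,1} = 2
g(8) = mex{0,1} = 2
g(9) = mex{1,2} = 0
g(10) = mex{1,2} = 0
g(11) = mex{1,2} = 0
g(12) = mex{0,2} = 1
g(13) = mex{0,2} = 1
g(14) = mex{0,2} = 1
So g(14) = 1.

1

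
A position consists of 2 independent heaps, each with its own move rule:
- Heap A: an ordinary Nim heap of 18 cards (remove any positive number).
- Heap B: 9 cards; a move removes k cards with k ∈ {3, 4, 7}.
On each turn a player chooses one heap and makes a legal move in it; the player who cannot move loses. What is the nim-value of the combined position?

17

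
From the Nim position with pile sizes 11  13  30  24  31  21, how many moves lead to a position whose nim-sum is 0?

In binary:
  01011  (11)
  01101  (13)
  11110  (30)
  11000  (24)
  11111  (31)
  10101  (21)
  -----
  01010  (10)
The overall nim-sum is X = 10. A pile of size p has a winning move iff p XOR X < p (reduce it to p XOR X).
  11: 11 XOR 10 = 1 < 11 — winning move (to 1).
  13: 13 XOR 10 = 7 < 13 — winning move (to 7).
  30: 30 XOR 10 = 20 < 30 — winning move (to 20).
  24: 24 XOR 10 = 18 < 24 — winning move (to 18).
  31: 31 XOR 10 = 21 < 31 — winning move (to 21).
  21: 21 XOR 10 = 31 ≥ 21 — no move.
That gives 5 winning moves.

5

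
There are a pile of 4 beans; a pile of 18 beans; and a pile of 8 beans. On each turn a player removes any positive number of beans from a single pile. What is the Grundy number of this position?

Write each in binary and XOR column by column:
  00100  (4)
  10010  (18)
  01000  (8)
  -----
  11110  (30)

30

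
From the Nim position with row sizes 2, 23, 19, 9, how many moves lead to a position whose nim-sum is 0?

1

Nim-sum: 2 ⊕ 23 ⊕ 19 ⊕ 9 = 15.
The overall nim-sum is X = 15. A row of size p has a winning move iff p XOR X < p (reduce it to p XOR X).
  2: 2 XOR 15 = 13 ≥ 2 — no move.
  23: 23 XOR 15 = 24 ≥ 23 — no move.
  19: 19 XOR 15 = 28 ≥ 19 — no move.
  9: 9 XOR 15 = 6 < 9 — winning move (to 6).
That gives 1 winning move.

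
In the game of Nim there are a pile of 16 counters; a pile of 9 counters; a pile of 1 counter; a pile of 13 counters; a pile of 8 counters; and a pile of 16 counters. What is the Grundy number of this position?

Nim-sum: 16 XOR 9 XOR 1 XOR 13 XOR 8 XOR 16 = 13.

13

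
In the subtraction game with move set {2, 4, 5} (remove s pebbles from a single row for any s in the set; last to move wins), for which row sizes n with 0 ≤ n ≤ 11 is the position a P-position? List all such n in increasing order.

Grundy values for subtraction set {2, 4, 5}:
k:     0  1  2  3  4  5  6  7  8  9 10 11
g(k):  0  0  1  1  2  2  3  0  0  1  1  2
The P-positions (g = 0) in 0..11 are 0, 1, 7, 8.

0, 1, 7, 8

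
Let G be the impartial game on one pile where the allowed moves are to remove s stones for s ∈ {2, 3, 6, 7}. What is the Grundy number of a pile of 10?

0

Grundy values for subtraction set {2, 3, 6, 7}:
k:     0  1  2  3  4  5  6  7  8  9 10
g(k):  0  0  1  1  2  0  3  1  2  0  0
So g(10) = 0.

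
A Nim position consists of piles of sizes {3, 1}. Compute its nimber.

2

Bitwise XOR of the heap sizes:
  11  (3)
  01  (1)
  --
  10  (2)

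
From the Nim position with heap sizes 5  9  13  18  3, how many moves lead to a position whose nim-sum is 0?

Write each in binary and XOR column by column:
  00101  (5)
  01001  (9)
  01101  (13)
  10010  (18)
  00011  (3)
  -----
  10000  (16)
The overall nim-sum is X = 16. A heap of size p has a winning move iff p XOR X < p (reduce it to p XOR X).
  5: 5 XOR 16 = 21 ≥ 5 — no move.
  9: 9 XOR 16 = 25 ≥ 9 — no move.
  13: 13 XOR 16 = 29 ≥ 13 — no move.
  18: 18 XOR 16 = 2 < 18 — winning move (to 2).
  3: 3 XOR 16 = 19 ≥ 3 — no move.
That gives 1 winning move.

1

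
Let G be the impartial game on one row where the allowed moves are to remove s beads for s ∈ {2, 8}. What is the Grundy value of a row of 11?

0

Build the Grundy sequence with g(k) = mex{g(k−s) : s ∈ {2, 8}, s ≤ k}:
g(0) = mex{} = 0
g(1) = mex{} = 0
g(2) = mex{0} = 1
g(3) = mex{0} = 1
g(4) = mex{1} = 0
g(5) = mex{1} = 0
g(6) = mex{0} = 1
g(7) = mex{0} = 1
g(8) = mex{0,1} = 2
g(9) = mex{0,1} = 2
g(10) = mex{1,2} = 0
g(11) = mex{1,2} = 0
So g(11) = 0.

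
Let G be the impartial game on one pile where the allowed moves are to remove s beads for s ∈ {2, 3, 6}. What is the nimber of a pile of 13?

2

Compute g(0), g(1), … for moves {2, 3, 6}:
g(0) = mex{} = 0
g(1) = mex{} = 0
g(2) = mex{0} = 1
g(3) = mex{0} = 1
g(4) = mex{0,1} = 2
g(5) = mex{1} = 0
g(6) = mex{0,1,2} = 3
g(7) = mex{0,2} = 1
g(8) = mex{0,1,3} = 2
g(9) = mex{1,3} = 0
g(10) = mex{1,2} = 0
g(11) = mex{0,2} = 1
g(12) = mex{0,3} = 1
g(13) = mex{0,1} = 2
So g(13) = 2.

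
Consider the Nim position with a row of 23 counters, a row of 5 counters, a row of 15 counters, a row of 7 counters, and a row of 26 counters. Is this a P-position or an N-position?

Nim-sum: 23 ⊕ 5 ⊕ 15 ⊕ 7 ⊕ 26 = 0.
The nim-sum is 0, so this is a P-position: the player to move is in a losing position under optimal play.

P-position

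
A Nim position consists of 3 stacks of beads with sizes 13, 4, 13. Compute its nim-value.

4

Nim-sum: 13 XOR 4 XOR 13 = 4.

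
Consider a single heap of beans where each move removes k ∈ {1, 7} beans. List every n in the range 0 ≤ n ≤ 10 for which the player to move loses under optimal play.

0, 2, 4, 6, 8, 10

Compute g(0), g(1), … for moves {1, 7}:
k:     0  1  2  3  4  5  6  7  8  9 10
g(k):  0  1  0  1  0  1  0  1  0  1  0
The P-positions (g = 0) in 0..10 are 0, 2, 4, 6, 8, 10.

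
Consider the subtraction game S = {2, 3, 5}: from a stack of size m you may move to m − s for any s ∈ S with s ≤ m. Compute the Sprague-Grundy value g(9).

1

Build the Grundy sequence with g(k) = mex{g(k−s) : s ∈ {2, 3, 5}, s ≤ k}:
k:     0  1  2  3  4  5  6  7  8  9
g(k):  0  0  1  1  2  2  3  0  0  1
So g(9) = 1.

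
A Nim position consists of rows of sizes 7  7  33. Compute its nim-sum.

Compute the nim-sum pairwise:
7 XOR 7 = 0
0 XOR 33 = 33

33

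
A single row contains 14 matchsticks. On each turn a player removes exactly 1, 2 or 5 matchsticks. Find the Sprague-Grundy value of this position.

2

Build the Grundy sequence with g(k) = mex{g(k−s) : s ∈ {1, 2, 5}, s ≤ k}:
g(0) = mex{} = 0
g(1) = mex{0} = 1
g(2) = mex{0,1} = 2
g(3) = mex{1,2} = 0
g(4) = mex{0,2} = 1
g(5) = mex{0,1} = 2
g(6) = mex{1,2} = 0
g(7) = mex{0,2} = 1
g(8) = mex{0,1} = 2
g(9) = mex{1,2} = 0
g(10) = mex{0,2} = 1
g(11) = mex{0,1} = 2
g(12) = mex{1,2} = 0
g(13) = mex{0,2} = 1
g(14) = mex{0,1} = 2
So g(14) = 2.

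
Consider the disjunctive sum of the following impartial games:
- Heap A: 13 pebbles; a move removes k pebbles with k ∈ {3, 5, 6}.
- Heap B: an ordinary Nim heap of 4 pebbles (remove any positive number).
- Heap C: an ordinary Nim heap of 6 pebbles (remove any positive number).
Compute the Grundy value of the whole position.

3

For heap A, compute g(0), g(1), … with moves {3, 5, 6}:
g(0) = mex{} = 0
g(1) = mex{} = 0
g(2) = mex{} = 0
g(3) = mex{0} = 1
g(4) = mex{0} = 1
g(5) = mex{0} = 1
g(6) = mex{0,1} = 2
g(7) = mex{0,1} = 2
g(8) = mex{0,1} = 2
g(9) = mex{1,2} = 0
g(10) = mex{1,2} = 0
g(11) = mex{1,2} = 0
g(12) = mex{0,2} = 1
g(13) = mex{0,2} = 1
So g(13) = 1.
Heap B is a plain Nim heap of size 4, so its Grundy value is 4.
Heap C is a plain Nim heap of size 6, so its Grundy value is 6.
By the Sprague-Grundy theorem, the Grundy value of a sum of independent games is the XOR of the component values.
Combined value = 1 ⊕ 4 ⊕ 6 = 3.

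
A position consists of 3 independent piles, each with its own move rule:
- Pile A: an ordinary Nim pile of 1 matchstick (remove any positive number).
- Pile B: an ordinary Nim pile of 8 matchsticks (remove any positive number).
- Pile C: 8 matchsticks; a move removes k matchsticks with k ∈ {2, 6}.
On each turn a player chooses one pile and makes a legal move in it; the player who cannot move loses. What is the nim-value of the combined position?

9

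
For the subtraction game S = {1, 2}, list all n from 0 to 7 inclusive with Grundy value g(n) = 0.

0, 3, 6

Compute g(0), g(1), … for moves {1, 2}:
g(0) = mex{} = 0
g(1) = mex{0} = 1
g(2) = mex{0,1} = 2
g(3) = mex{1,2} = 0
g(4) = mex{0,2} = 1
g(5) = mex{0,1} = 2
g(6) = mex{1,2} = 0
g(7) = mex{0,2} = 1
The P-positions (g = 0) in 0..7 are 0, 3, 6.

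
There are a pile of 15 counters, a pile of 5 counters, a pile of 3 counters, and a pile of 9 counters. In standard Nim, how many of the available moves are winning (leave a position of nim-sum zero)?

In binary:
  1111  (15)
  0101  (5)
  0011  (3)
  1001  (9)
  ----
  0000  (0)
The nim-sum is already 0, so every move leaves a nonzero nim-sum — there are no winning moves.

0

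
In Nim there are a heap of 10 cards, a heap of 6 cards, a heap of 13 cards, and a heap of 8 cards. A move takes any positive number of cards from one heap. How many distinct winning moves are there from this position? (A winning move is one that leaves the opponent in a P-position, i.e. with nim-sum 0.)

Compute the nim-sum pairwise:
10 ⊕ 6 = 12
12 ⊕ 13 = 1
1 ⊕ 8 = 9
The overall nim-sum is X = 9. A heap of size p has a winning move iff p XOR X < p (reduce it to p XOR X).
  10: 10 XOR 9 = 3 < 10 — winning move (to 3).
  6: 6 XOR 9 = 15 ≥ 6 — no move.
  13: 13 XOR 9 = 4 < 13 — winning move (to 4).
  8: 8 XOR 9 = 1 < 8 — winning move (to 1).
That gives 3 winning moves.

3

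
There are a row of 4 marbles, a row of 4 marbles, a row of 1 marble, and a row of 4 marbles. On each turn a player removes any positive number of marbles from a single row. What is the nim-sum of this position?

Write each in binary and XOR column by column:
  100  (4)
  100  (4)
  001  (1)
  100  (4)
  ---
  101  (5)

5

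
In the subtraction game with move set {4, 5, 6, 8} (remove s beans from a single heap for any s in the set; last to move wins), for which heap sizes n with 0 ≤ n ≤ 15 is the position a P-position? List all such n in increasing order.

0, 1, 2, 3, 12, 13, 14, 15

Grundy values for subtraction set {4, 5, 6, 8}:
k:     0  1  2  3  4  5  6  7  8  9 10 11 12 13 14 15
g(k):  0  0  0  0  1  1  1  1  2  2  2  2  0  0  0  0
The P-positions (g = 0) in 0..15 are 0, 1, 2, 3, 12, 13, 14, 15.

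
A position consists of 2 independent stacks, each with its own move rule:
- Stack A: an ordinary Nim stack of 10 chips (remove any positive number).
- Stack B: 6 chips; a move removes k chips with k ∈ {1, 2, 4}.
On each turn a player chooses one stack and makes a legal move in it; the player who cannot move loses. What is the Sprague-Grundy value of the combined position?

Stack A is a plain Nim stack of size 10, so its Grundy value is 10.
For stack B, compute g(0), g(1), … with moves {1, 2, 4}:
g(0) = mex{} = 0
g(1) = mex{0} = 1
g(2) = mex{0,1} = 2
g(3) = mex{1,2} = 0
g(4) = mex{0,2} = 1
g(5) = mex{0,1} = 2
g(6) = mex{1,2} = 0
So g(6) = 0.
By the Sprague-Grundy theorem, the Grundy value of a sum of independent games is the XOR of the component values.
Combined value = 10 XOR 0 = 10.

10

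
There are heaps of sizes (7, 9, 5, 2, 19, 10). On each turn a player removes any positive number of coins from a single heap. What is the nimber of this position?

16

Compute the nim-sum pairwise:
7 XOR 9 = 14
14 XOR 5 = 11
11 XOR 2 = 9
9 XOR 19 = 26
26 XOR 10 = 16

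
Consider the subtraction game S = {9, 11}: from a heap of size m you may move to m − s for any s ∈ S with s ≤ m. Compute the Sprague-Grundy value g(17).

1

Build the Grundy sequence with g(k) = mex{g(k−s) : s ∈ {9, 11}, s ≤ k}:
k:     0  1  2  3  4  5  6  7  8  9 10 11 12 13 14 15 16 17
g(k):  0  0  0  0  0  0  0  0  0  1  1  1  1  1  1  1  1  1
So g(17) = 1.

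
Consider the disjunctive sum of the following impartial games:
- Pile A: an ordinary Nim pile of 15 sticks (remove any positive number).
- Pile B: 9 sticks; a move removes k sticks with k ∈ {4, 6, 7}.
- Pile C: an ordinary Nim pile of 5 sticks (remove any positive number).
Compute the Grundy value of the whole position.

Pile A is a plain Nim pile of size 15, so its Grundy value is 15.
For pile B, compute g(0), g(1), … with moves {4, 6, 7}:
g(0) = mex{} = 0
g(1) = mex{} = 0
g(2) = mex{} = 0
g(3) = mex{} = 0
g(4) = mex{0} = 1
g(5) = mex{0} = 1
g(6) = mex{0} = 1
g(7) = mex{0} = 1
g(8) = mex{0,1} = 2
g(9) = mex{0,1} = 2
So g(9) = 2.
Pile C is a plain Nim pile of size 5, so its Grundy value is 5.
By the Sprague-Grundy theorem, the Grundy value of a sum of independent games is the XOR of the component values.
Combined value = 15 XOR 2 XOR 5 = 8.

8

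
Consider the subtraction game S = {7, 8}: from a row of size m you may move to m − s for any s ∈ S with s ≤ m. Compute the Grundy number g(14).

2

Build the Grundy sequence with g(k) = mex{g(k−s) : s ∈ {7, 8}, s ≤ k}:
k:     0  1  2  3  4  5  6  7  8  9 10 11 12 13 14
g(k):  0  0  0  0  0  0  0  1  1  1  1  1  1  1  2
So g(14) = 2.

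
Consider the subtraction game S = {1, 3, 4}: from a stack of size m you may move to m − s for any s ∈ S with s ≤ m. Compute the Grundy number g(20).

2

Grundy values for subtraction set {1, 3, 4}:
k:     0  1  2  3  4  5  6  7  8  9 10 11 12 13 14 15 16 17 18 19 20
g(k):  0  1  0  1  2  3  2  0  1  0  1  2  3  2  0  1  0  1  2  3  2
So g(20) = 2.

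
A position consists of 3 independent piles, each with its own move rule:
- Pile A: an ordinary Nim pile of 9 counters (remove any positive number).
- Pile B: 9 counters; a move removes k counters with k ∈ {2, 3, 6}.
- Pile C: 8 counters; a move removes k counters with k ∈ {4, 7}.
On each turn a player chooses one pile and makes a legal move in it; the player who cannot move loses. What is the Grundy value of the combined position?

Pile A is a plain Nim pile of size 9, so its Grundy value is 9.
Build the Grundy sequence for pile B with g(k) = mex{g(k−s) : s ∈ {2, 3, 6}, s ≤ k}:
g(0) = mex{} = 0
g(1) = mex{} = 0
g(2) = mex{0} = 1
g(3) = mex{0} = 1
g(4) = mex{0,1} = 2
g(5) = mex{1} = 0
g(6) = mex{0,1,2} = 3
g(7) = mex{0,2} = 1
g(8) = mex{0,1,3} = 2
g(9) = mex{1,3} = 0
So g(9) = 0.
For pile C, compute g(0), g(1), … with moves {4, 7}:
g(0) = mex{} = 0
g(1) = mex{} = 0
g(2) = mex{} = 0
g(3) = mex{} = 0
g(4) = mex{0} = 1
g(5) = mex{0} = 1
g(6) = mex{0} = 1
g(7) = mex{0} = 1
g(8) = mex{0,1} = 2
So g(8) = 2.
By the Sprague-Grundy theorem, the Grundy value of a sum of independent games is the XOR of the component values.
Combined value = 9 ⊕ 0 ⊕ 2 = 11.

11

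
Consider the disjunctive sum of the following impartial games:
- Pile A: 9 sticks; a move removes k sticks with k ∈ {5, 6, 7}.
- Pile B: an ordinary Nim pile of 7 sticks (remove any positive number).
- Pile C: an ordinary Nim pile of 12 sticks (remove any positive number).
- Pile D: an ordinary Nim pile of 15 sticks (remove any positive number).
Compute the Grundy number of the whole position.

5

For pile A, compute g(0), g(1), … with moves {5, 6, 7}:
k:     0  1  2  3  4  5  6  7  8  9
g(k):  0  0  0  0  0  1  1  1  1  1
So g(9) = 1.
Pile B is a plain Nim pile of size 7, so its Grundy value is 7.
Pile C is a plain Nim pile of size 12, so its Grundy value is 12.
Pile D is a plain Nim pile of size 15, so its Grundy value is 15.
By the Sprague-Grundy theorem, the Grundy value of a sum of independent games is the XOR of the component values.
Combined value = 1 ⊕ 7 ⊕ 12 ⊕ 15 = 5.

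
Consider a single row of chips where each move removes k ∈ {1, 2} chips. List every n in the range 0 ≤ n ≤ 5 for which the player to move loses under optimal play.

0, 3

Grundy values for subtraction set {1, 2}:
k:     0  1  2  3  4  5
g(k):  0  1  2  0  1  2
The P-positions (g = 0) in 0..5 are 0, 3.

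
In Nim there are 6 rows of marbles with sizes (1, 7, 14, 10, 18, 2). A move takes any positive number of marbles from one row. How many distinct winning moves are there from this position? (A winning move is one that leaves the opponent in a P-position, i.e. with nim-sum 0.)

1

In binary:
  00001  (1)
  00111  (7)
  01110  (14)
  01010  (10)
  10010  (18)
  00010  (2)
  -----
  10010  (18)
The overall nim-sum is X = 18. A row of size p has a winning move iff p XOR X < p (reduce it to p XOR X).
  1: 1 XOR 18 = 19 ≥ 1 — no move.
  7: 7 XOR 18 = 21 ≥ 7 — no move.
  14: 14 XOR 18 = 28 ≥ 14 — no move.
  10: 10 XOR 18 = 24 ≥ 10 — no move.
  18: 18 XOR 18 = 0 < 18 — winning move (to 0).
  2: 2 XOR 18 = 16 ≥ 2 — no move.
That gives 1 winning move.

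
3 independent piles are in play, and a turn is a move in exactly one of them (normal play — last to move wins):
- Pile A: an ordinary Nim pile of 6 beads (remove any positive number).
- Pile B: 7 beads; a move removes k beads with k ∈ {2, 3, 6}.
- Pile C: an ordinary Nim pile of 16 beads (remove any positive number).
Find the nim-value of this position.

23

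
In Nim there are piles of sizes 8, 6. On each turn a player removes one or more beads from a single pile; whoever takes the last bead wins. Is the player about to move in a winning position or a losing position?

Nim-sum: 8 ^ 6 = 14.
The nim-sum is 14 ≠ 0, so this is an N-position: the player to move can win.

Winning position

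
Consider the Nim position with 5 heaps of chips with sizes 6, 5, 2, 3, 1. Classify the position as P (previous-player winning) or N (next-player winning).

N-position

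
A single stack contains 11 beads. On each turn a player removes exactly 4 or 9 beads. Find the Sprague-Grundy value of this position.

2

Compute g(0), g(1), … for moves {4, 9}:
k:     0  1  2  3  4  5  6  7  8  9 10 11
g(k):  0  0  0  0  1  1  1  1  0  2  2  2
So g(11) = 2.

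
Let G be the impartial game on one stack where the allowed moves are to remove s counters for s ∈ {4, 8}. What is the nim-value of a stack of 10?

2

Build the Grundy sequence with g(k) = mex{g(k−s) : s ∈ {4, 8}, s ≤ k}:
g(0) = mex{} = 0
g(1) = mex{} = 0
g(2) = mex{} = 0
g(3) = mex{} = 0
g(4) = mex{0} = 1
g(5) = mex{0} = 1
g(6) = mex{0} = 1
g(7) = mex{0} = 1
g(8) = mex{0,1} = 2
g(9) = mex{0,1} = 2
g(10) = mex{0,1} = 2
So g(10) = 2.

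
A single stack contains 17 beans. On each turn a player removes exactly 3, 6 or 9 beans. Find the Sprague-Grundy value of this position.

1

Grundy values for subtraction set {3, 6, 9}:
k:     0  1  2  3  4  5  6  7  8  9 10 11 12 13 14 15 16 17
g(k):  0  0  0  1  1  1  2  2  2  3  3  3  0  0  0  1  1  1
So g(17) = 1.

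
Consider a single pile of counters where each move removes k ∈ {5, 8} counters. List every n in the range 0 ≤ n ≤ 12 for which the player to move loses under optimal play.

Build the Grundy sequence with g(k) = mex{g(k−s) : s ∈ {5, 8}, s ≤ k}:
k:     0  1  2  3  4  5  6  7  8  9 10 11 12
g(k):  0  0  0  0  0  1  1  1  1  1  2  2  2
The P-positions (g = 0) in 0..12 are 0, 1, 2, 3, 4.

0, 1, 2, 3, 4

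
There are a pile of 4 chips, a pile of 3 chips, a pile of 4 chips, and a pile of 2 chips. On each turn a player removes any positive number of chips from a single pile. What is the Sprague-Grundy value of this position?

1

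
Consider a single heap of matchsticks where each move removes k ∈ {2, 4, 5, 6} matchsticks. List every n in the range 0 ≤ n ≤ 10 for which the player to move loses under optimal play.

0, 1, 8, 9

Compute g(0), g(1), … for moves {2, 4, 5, 6}:
g(0) = mex{} = 0
g(1) = mex{} = 0
g(2) = mex{0} = 1
g(3) = mex{0} = 1
g(4) = mex{0,1} = 2
g(5) = mex{0,1} = 2
g(6) = mex{0,1,2} = 3
g(7) = mex{0,1,2} = 3
g(8) = mex{1,2,3} = 0
g(9) = mex{1,2,3} = 0
g(10) = mex{0,2,3} = 1
The P-positions (g = 0) in 0..10 are 0, 1, 8, 9.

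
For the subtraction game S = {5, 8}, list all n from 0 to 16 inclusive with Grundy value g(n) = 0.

Compute g(0), g(1), … for moves {5, 8}:
k:     0  1  2  3  4  5  6  7  8  9 10 11 12 13 14 15 16
g(k):  0  0  0  0  0  1  1  1  1  1  2  2  2  0  0  0  0
The P-positions (g = 0) in 0..16 are 0, 1, 2, 3, 4, 13, 14, 15, 16.

0, 1, 2, 3, 4, 13, 14, 15, 16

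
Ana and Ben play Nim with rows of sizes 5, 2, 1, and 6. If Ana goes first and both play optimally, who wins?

Ben wins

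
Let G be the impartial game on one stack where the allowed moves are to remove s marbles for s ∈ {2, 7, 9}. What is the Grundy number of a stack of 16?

0

Compute g(0), g(1), … for moves {2, 7, 9}:
k:     0  1  2  3  4  5  6  7  8  9 10 11 12 13 14 15 16
g(k):  0  0  1  1  0  0  1  1  2  2  3  3  2  2  3  0  0
So g(16) = 0.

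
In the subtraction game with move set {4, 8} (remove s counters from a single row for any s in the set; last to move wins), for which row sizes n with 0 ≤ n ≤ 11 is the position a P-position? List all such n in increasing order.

Compute g(0), g(1), … for moves {4, 8}:
g(0) = mex{} = 0
g(1) = mex{} = 0
g(2) = mex{} = 0
g(3) = mex{} = 0
g(4) = mex{0} = 1
g(5) = mex{0} = 1
g(6) = mex{0} = 1
g(7) = mex{0} = 1
g(8) = mex{0,1} = 2
g(9) = mex{0,1} = 2
g(10) = mex{0,1} = 2
g(11) = mex{0,1} = 2
The P-positions (g = 0) in 0..11 are 0, 1, 2, 3.

0, 1, 2, 3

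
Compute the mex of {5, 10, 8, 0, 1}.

2

The values 0, 1 are all present; 2 is the first non-negative integer missing from the set.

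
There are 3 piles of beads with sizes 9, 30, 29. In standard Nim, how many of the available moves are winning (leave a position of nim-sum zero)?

Compute the nim-sum pairwise:
9 ^ 30 = 23
23 ^ 29 = 10
The overall nim-sum is X = 10. A pile of size p has a winning move iff p XOR X < p (reduce it to p XOR X).
  9: 9 XOR 10 = 3 < 9 — winning move (to 3).
  30: 30 XOR 10 = 20 < 30 — winning move (to 20).
  29: 29 XOR 10 = 23 < 29 — winning move (to 23).
That gives 3 winning moves.

3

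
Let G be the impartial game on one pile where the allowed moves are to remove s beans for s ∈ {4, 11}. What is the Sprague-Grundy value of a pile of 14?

1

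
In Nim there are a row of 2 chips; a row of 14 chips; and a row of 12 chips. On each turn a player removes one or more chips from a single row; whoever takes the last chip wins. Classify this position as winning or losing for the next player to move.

Nim-sum: 2 ⊕ 14 ⊕ 12 = 0.
The nim-sum is 0, so this is a P-position: the player to move is in a losing position under optimal play.

Losing position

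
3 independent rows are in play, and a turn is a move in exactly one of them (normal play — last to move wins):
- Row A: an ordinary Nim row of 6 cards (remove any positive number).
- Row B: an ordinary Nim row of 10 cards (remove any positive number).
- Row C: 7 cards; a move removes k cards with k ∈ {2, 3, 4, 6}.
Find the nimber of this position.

15

Row A is a plain Nim row of size 6, so its Grundy value is 6.
Row B is a plain Nim row of size 10, so its Grundy value is 10.
For row C, compute g(0), g(1), … with moves {2, 3, 4, 6}:
g(0) = mex{} = 0
g(1) = mex{} = 0
g(2) = mex{0} = 1
g(3) = mex{0} = 1
g(4) = mex{0,1} = 2
g(5) = mex{0,1} = 2
g(6) = mex{0,1,2} = 3
g(7) = mex{0,1,2} = 3
So g(7) = 3.
The value of a disjunctive sum is the nim-sum of the parts.
Combined value = 6 ⊕ 10 ⊕ 3 = 15.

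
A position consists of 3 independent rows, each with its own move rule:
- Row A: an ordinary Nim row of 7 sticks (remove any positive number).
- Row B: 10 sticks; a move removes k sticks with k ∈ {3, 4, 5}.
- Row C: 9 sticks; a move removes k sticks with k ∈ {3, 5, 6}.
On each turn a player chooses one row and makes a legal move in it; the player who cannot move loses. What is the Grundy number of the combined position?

7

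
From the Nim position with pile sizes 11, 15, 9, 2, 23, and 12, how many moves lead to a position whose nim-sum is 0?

In binary:
  01011  (11)
  01111  (15)
  01001  (9)
  00010  (2)
  10111  (23)
  01100  (12)
  -----
  10100  (20)
The overall nim-sum is X = 20. A pile of size p has a winning move iff p XOR X < p (reduce it to p XOR X).
  11: 11 XOR 20 = 31 ≥ 11 — no move.
  15: 15 XOR 20 = 27 ≥ 15 — no move.
  9: 9 XOR 20 = 29 ≥ 9 — no move.
  2: 2 XOR 20 = 22 ≥ 2 — no move.
  23: 23 XOR 20 = 3 < 23 — winning move (to 3).
  12: 12 XOR 20 = 24 ≥ 12 — no move.
That gives 1 winning move.

1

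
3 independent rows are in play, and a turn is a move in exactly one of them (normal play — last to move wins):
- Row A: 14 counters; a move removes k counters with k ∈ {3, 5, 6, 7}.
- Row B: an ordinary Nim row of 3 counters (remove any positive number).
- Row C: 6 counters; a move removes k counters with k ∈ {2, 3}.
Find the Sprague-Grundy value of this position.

2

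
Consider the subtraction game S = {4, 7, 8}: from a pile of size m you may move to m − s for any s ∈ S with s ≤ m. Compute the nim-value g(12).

Grundy values for subtraction set {4, 7, 8}:
g(0) = mex{} = 0
g(1) = mex{} = 0
g(2) = mex{} = 0
g(3) = mex{} = 0
g(4) = mex{0} = 1
g(5) = mex{0} = 1
g(6) = mex{0} = 1
g(7) = mex{0} = 1
g(8) = mex{0,1} = 2
g(9) = mex{0,1} = 2
g(10) = mex{0,1} = 2
g(11) = mex{0,1} = 2
g(12) = mex{1,2} = 0
So g(12) = 0.

0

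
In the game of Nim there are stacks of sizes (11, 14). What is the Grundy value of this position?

5

Write each in binary and XOR column by column:
  1011  (11)
  1110  (14)
  ----
  0101  (5)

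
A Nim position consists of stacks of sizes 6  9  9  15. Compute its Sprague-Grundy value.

9

Compute the nim-sum pairwise:
6 ^ 9 = 15
15 ^ 9 = 6
6 ^ 15 = 9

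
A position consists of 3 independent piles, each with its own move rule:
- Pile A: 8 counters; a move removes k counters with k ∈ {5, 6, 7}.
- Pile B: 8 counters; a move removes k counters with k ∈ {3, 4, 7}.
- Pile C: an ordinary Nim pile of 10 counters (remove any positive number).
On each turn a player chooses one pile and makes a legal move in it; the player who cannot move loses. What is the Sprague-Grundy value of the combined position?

Grundy values for pile A (subtraction set {5, 6, 7}):
g(0) = mex{} = 0
g(1) = mex{} = 0
g(2) = mex{} = 0
g(3) = mex{} = 0
g(4) = mex{} = 0
g(5) = mex{0} = 1
g(6) = mex{0} = 1
g(7) = mex{0} = 1
g(8) = mex{0} = 1
So g(8) = 1.
Grundy values for pile B (subtraction set {3, 4, 7}):
k:     0  1  2  3  4  5  6  7  8
g(k):  0  0  0  1  1  1  2  2  2
So g(8) = 2.
Pile C is a plain Nim pile of size 10, so its Grundy value is 10.
By the Sprague-Grundy theorem, the Grundy value of a sum of independent games is the XOR of the component values.
Combined value = 1 ⊕ 2 ⊕ 10 = 9.

9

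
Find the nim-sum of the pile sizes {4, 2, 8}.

Nim-sum: 4 ^ 2 ^ 8 = 14.

14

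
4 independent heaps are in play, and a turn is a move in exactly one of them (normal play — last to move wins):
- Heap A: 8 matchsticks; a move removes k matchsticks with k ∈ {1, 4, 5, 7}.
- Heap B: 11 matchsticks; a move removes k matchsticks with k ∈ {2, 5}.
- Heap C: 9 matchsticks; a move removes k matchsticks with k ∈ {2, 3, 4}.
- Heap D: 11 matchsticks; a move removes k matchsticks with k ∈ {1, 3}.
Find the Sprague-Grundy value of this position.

0

Grundy values for heap A (subtraction set {1, 4, 5, 7}):
k:     0  1  2  3  4  5  6  7  8
g(k):  0  1  0  1  2  3  2  3  0
So g(8) = 0.
Grundy values for heap B (subtraction set {2, 5}):
g(0) = mex{} = 0
g(1) = mex{} = 0
g(2) = mex{0} = 1
g(3) = mex{0} = 1
g(4) = mex{1} = 0
g(5) = mex{0,1} = 2
g(6) = mex{0} = 1
g(7) = mex{1,2} = 0
g(8) = mex{1} = 0
g(9) = mex{0} = 1
g(10) = mex{0,2} = 1
g(11) = mex{1} = 0
So g(11) = 0.
For heap C, compute g(0), g(1), … with moves {2, 3, 4}:
g(0) = mex{} = 0
g(1) = mex{} = 0
g(2) = mex{0} = 1
g(3) = mex{0} = 1
g(4) = mex{0,1} = 2
g(5) = mex{0,1} = 2
g(6) = mex{1,2} = 0
g(7) = mex{1,2} = 0
g(8) = mex{0,2} = 1
g(9) = mex{0,2} = 1
So g(9) = 1.
Grundy values for heap D (subtraction set {1, 3}):
k:     0  1  2  3  4  5  6  7  8  9 10 11
g(k):  0  1  0  1  0  1  0  1  0  1  0  1
So g(11) = 1.
The value of a disjunctive sum is the nim-sum of the parts.
Combined value = 0 XOR 0 XOR 1 XOR 1 = 0.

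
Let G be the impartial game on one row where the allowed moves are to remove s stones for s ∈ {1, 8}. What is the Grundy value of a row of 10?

Build the Grundy sequence with g(k) = mex{g(k−s) : s ∈ {1, 8}, s ≤ k}:
g(0) = mex{} = 0
g(1) = mex{0} = 1
g(2) = mex{1} = 0
g(3) = mex{0} = 1
g(4) = mex{1} = 0
g(5) = mex{0} = 1
g(6) = mex{1} = 0
g(7) = mex{0} = 1
g(8) = mex{0,1} = 2
g(9) = mex{1,2} = 0
g(10) = mex{0} = 1
So g(10) = 1.

1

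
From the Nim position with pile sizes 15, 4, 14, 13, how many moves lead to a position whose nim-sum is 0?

Nim-sum: 15 ^ 4 ^ 14 ^ 13 = 8.
The overall nim-sum is X = 8. A pile of size p has a winning move iff p XOR X < p (reduce it to p XOR X).
  15: 15 XOR 8 = 7 < 15 — winning move (to 7).
  4: 4 XOR 8 = 12 ≥ 4 — no move.
  14: 14 XOR 8 = 6 < 14 — winning move (to 6).
  13: 13 XOR 8 = 5 < 13 — winning move (to 5).
That gives 3 winning moves.

3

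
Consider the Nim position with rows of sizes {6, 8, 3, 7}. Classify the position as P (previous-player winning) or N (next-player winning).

N-position

Compute the nim-sum pairwise:
6 XOR 8 = 14
14 XOR 3 = 13
13 XOR 7 = 10
The nim-sum is 10 ≠ 0, so this is an N-position: the player to move can win.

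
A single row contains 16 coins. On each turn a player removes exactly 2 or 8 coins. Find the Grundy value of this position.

1

Build the Grundy sequence with g(k) = mex{g(k−s) : s ∈ {2, 8}, s ≤ k}:
k:     0  1  2  3  4  5  6  7  8  9 10 11 12 13 14 15 16
g(k):  0  0  1  1  0  0  1  1  2  2  0  0  1  1  0  0  1
So g(16) = 1.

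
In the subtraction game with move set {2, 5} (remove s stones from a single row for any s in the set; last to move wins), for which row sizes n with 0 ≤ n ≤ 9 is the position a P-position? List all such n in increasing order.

0, 1, 4, 7, 8

Compute g(0), g(1), … for moves {2, 5}:
k:     0  1  2  3  4  5  6  7  8  9
g(k):  0  0  1  1  0  2  1  0  0  1
The P-positions (g = 0) in 0..9 are 0, 1, 4, 7, 8.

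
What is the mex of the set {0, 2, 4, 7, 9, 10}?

0 is in the set but 1 is not, so the mex is 1.

1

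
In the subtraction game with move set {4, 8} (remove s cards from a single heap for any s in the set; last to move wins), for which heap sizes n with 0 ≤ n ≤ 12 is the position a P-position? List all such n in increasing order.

0, 1, 2, 3, 12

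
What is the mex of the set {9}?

0 is not in the set, so the mex is 0.

0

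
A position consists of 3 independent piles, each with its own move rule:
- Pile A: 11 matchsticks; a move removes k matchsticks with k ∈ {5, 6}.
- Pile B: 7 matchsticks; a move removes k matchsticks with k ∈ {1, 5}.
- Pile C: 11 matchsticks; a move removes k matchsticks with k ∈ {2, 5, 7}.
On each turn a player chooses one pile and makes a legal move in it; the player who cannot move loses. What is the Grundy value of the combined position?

For pile A, compute g(0), g(1), … with moves {5, 6}:
k:     0  1  2  3  4  5  6  7  8  9 10 11
g(k):  0  0  0  0  0  1  1  1  1  1  2  0
So g(11) = 0.
Grundy values for pile B (subtraction set {1, 5}):
k:     0  1  2  3  4  5  6  7
g(k):  0  1  0  1  0  1  0  1
So g(7) = 1.
Grundy values for pile C (subtraction set {2, 5, 7}):
k:     0  1  2  3  4  5  6  7  8  9 10 11
g(k):  0  0  1  1  0  2  1  3  2  2  0  3
So g(11) = 3.
The value of a disjunctive sum is the nim-sum of the parts.
Combined value = 0 XOR 1 XOR 3 = 2.

2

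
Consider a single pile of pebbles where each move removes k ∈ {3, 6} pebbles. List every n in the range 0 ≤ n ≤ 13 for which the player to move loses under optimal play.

Build the Grundy sequence with g(k) = mex{g(k−s) : s ∈ {3, 6}, s ≤ k}:
g(0) = mex{} = 0
g(1) = mex{} = 0
g(2) = mex{} = 0
g(3) = mex{0} = 1
g(4) = mex{0} = 1
g(5) = mex{0} = 1
g(6) = mex{0,1} = 2
g(7) = mex{0,1} = 2
g(8) = mex{0,1} = 2
g(9) = mex{1,2} = 0
g(10) = mex{1,2} = 0
g(11) = mex{1,2} = 0
g(12) = mex{0,2} = 1
g(13) = mex{0,2} = 1
The P-positions (g = 0) in 0..13 are 0, 1, 2, 9, 10, 11.

0, 1, 2, 9, 10, 11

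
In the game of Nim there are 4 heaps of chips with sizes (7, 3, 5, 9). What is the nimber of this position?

8

Compute the nim-sum pairwise:
7 XOR 3 = 4
4 XOR 5 = 1
1 XOR 9 = 8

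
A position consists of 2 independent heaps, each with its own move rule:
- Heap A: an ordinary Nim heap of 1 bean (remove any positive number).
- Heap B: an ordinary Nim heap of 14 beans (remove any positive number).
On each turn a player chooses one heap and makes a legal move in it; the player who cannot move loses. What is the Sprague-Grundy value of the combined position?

15

Heap A is a plain Nim heap of size 1, so its Grundy value is 1.
Heap B is a plain Nim heap of size 14, so its Grundy value is 14.
By the Sprague-Grundy theorem, the Grundy value of a sum of independent games is the XOR of the component values.
Combined value = 1 XOR 14 = 15.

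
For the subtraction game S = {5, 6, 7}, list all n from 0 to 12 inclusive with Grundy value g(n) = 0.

0, 1, 2, 3, 4, 12

Compute g(0), g(1), … for moves {5, 6, 7}:
k:     0  1  2  3  4  5  6  7  8  9 10 11 12
g(k):  0  0  0  0  0  1  1  1  1  1  2  2  0
The P-positions (g = 0) in 0..12 are 0, 1, 2, 3, 4, 12.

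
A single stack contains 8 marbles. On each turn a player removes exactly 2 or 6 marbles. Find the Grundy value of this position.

Build the Grundy sequence with g(k) = mex{g(k−s) : s ∈ {2, 6}, s ≤ k}:
g(0) = mex{} = 0
g(1) = mex{} = 0
g(2) = mex{0} = 1
g(3) = mex{0} = 1
g(4) = mex{1} = 0
g(5) = mex{1} = 0
g(6) = mex{0} = 1
g(7) = mex{0} = 1
g(8) = mex{1} = 0
So g(8) = 0.

0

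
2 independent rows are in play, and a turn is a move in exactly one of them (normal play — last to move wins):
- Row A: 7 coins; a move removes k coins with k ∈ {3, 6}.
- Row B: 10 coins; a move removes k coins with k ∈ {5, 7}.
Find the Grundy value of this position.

0

Grundy values for row A (subtraction set {3, 6}):
g(0) = mex{} = 0
g(1) = mex{} = 0
g(2) = mex{} = 0
g(3) = mex{0} = 1
g(4) = mex{0} = 1
g(5) = mex{0} = 1
g(6) = mex{0,1} = 2
g(7) = mex{0,1} = 2
So g(7) = 2.
For row B, compute g(0), g(1), … with moves {5, 7}:
g(0) = mex{} = 0
g(1) = mex{} = 0
g(2) = mex{} = 0
g(3) = mex{} = 0
g(4) = mex{} = 0
g(5) = mex{0} = 1
g(6) = mex{0} = 1
g(7) = mex{0} = 1
g(8) = mex{0} = 1
g(9) = mex{0} = 1
g(10) = mex{0,1} = 2
So g(10) = 2.
The value of a disjunctive sum is the nim-sum of the parts.
Combined value = 2 XOR 2 = 0.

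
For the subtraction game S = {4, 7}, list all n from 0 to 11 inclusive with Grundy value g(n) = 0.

0, 1, 2, 3, 11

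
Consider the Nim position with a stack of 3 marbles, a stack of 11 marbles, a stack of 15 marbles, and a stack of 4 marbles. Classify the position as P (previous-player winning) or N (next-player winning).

N-position

Nim-sum: 3 XOR 11 XOR 15 XOR 4 = 3.
The nim-sum is 3 ≠ 0, so this is an N-position: the player to move can win.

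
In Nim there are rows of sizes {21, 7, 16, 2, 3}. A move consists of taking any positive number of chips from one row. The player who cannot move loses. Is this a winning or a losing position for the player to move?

Winning position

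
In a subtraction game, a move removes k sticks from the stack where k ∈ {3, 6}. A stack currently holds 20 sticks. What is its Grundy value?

0

Grundy values for subtraction set {3, 6}:
k:     0  1  2  3  4  5  6  7  8  9 10 11 12 13 14 15 16 17 18 19 20
g(k):  0  0  0  1  1  1  2  2  2  0  0  0  1  1  1  2  2  2  0  0  0
So g(20) = 0.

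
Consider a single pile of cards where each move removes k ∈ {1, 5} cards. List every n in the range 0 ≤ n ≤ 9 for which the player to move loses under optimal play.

0, 2, 4, 6, 8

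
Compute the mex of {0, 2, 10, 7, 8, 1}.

3

The values 0, 1, 2 are all present; 3 is the first non-negative integer missing from the set.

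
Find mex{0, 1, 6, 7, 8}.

2

The values 0, 1 are all present; 2 is the first non-negative integer missing from the set.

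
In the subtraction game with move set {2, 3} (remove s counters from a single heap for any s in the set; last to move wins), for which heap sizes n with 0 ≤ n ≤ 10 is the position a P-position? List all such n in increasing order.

0, 1, 5, 6, 10

Grundy values for subtraction set {2, 3}:
g(0) = mex{} = 0
g(1) = mex{} = 0
g(2) = mex{0} = 1
g(3) = mex{0} = 1
g(4) = mex{0,1} = 2
g(5) = mex{1} = 0
g(6) = mex{1,2} = 0
g(7) = mex{0,2} = 1
g(8) = mex{0} = 1
g(9) = mex{0,1} = 2
g(10) = mex{1} = 0
The P-positions (g = 0) in 0..10 are 0, 1, 5, 6, 10.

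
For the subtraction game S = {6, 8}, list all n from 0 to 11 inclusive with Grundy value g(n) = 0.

0, 1, 2, 3, 4, 5

Build the Grundy sequence with g(k) = mex{g(k−s) : s ∈ {6, 8}, s ≤ k}:
k:     0  1  2  3  4  5  6  7  8  9 10 11
g(k):  0  0  0  0  0  0  1  1  1  1  1  1
The P-positions (g = 0) in 0..11 are 0, 1, 2, 3, 4, 5.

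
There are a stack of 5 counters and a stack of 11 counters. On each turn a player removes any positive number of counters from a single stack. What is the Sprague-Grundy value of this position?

14

Compute the nim-sum pairwise:
5 XOR 11 = 14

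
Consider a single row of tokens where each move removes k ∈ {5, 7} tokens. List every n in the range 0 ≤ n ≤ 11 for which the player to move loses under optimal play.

0, 1, 2, 3, 4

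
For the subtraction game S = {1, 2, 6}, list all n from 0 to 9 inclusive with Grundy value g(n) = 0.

0, 3, 7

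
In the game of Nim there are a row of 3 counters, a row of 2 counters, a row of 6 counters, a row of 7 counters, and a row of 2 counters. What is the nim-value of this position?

Compute the nim-sum pairwise:
3 ^ 2 = 1
1 ^ 6 = 7
7 ^ 7 = 0
0 ^ 2 = 2

2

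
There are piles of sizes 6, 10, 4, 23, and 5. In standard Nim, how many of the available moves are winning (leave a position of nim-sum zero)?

1

Compute the nim-sum pairwise:
6 ⊕ 10 = 12
12 ⊕ 4 = 8
8 ⊕ 23 = 31
31 ⊕ 5 = 26
The overall nim-sum is X = 26. A pile of size p has a winning move iff p XOR X < p (reduce it to p XOR X).
  6: 6 XOR 26 = 28 ≥ 6 — no move.
  10: 10 XOR 26 = 16 ≥ 10 — no move.
  4: 4 XOR 26 = 30 ≥ 4 — no move.
  23: 23 XOR 26 = 13 < 23 — winning move (to 13).
  5: 5 XOR 26 = 31 ≥ 5 — no move.
That gives 1 winning move.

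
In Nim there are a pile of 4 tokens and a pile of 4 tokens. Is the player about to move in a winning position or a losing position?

Losing position

Bitwise XOR of the heap sizes:
  100  (4)
  100  (4)
  ---
  000  (0)
The nim-sum is 0, so this is a P-position: the player to move is in a losing position under optimal play.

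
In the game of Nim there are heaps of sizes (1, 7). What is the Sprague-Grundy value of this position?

6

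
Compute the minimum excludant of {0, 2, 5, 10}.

0 is in the set but 1 is not, so the mex is 1.

1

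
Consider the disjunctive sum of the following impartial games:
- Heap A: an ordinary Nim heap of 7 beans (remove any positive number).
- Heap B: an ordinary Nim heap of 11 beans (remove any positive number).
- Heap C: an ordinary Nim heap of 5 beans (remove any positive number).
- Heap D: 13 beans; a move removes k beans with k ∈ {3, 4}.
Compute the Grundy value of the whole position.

Heap A is a plain Nim heap of size 7, so its Grundy value is 7.
Heap B is a plain Nim heap of size 11, so its Grundy value is 11.
Heap C is a plain Nim heap of size 5, so its Grundy value is 5.
Grundy values for heap D (subtraction set {3, 4}):
k:     0  1  2  3  4  5  6  7  8  9 10 11 12 13
g(k):  0  0  0  1  1  1  2  0  0  0  1  1  1  2
So g(13) = 2.
The value of a disjunctive sum is the nim-sum of the parts.
Combined value = 7 XOR 11 XOR 5 XOR 2 = 11.

11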